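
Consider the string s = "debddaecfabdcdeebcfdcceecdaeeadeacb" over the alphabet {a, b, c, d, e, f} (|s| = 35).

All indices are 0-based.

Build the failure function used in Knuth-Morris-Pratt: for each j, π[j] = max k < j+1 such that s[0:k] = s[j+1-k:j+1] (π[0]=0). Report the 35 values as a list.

[0, 0, 0, 1, 1, 0, 0, 0, 0, 0, 0, 1, 0, 1, 2, 0, 0, 0, 0, 1, 0, 0, 0, 0, 0, 1, 0, 0, 0, 0, 1, 2, 0, 0, 0]

π[0] = 0
j=1 s[j]='e': π[1]=0 (border '')
j=2 s[j]='b': π[2]=0 (border '')
j=3 s[j]='d': π[3]=1 (border 'd')
j=4 s[j]='d': k: 1→0; π[4]=1 (border 'd')
j=5 s[j]='a': k: 1→0; π[5]=0 (border '')
j=6 s[j]='e': π[6]=0 (border '')
j=7 s[j]='c': π[7]=0 (border '')
j=8 s[j]='f': π[8]=0 (border '')
j=9 s[j]='a': π[9]=0 (border '')
j=10 s[j]='b': π[10]=0 (border '')
j=11 s[j]='d': π[11]=1 (border 'd')
j=12 s[j]='c': k: 1→0; π[12]=0 (border '')
j=13 s[j]='d': π[13]=1 (border 'd')
j=14 s[j]='e': π[14]=2 (border 'de')
j=15 s[j]='e': k: 2→0; π[15]=0 (border '')
j=16 s[j]='b': π[16]=0 (border '')
j=17 s[j]='c': π[17]=0 (border '')
j=18 s[j]='f': π[18]=0 (border '')
j=19 s[j]='d': π[19]=1 (border 'd')
j=20 s[j]='c': k: 1→0; π[20]=0 (border '')
j=21 s[j]='c': π[21]=0 (border '')
j=22 s[j]='e': π[22]=0 (border '')
j=23 s[j]='e': π[23]=0 (border '')
j=24 s[j]='c': π[24]=0 (border '')
j=25 s[j]='d': π[25]=1 (border 'd')
j=26 s[j]='a': k: 1→0; π[26]=0 (border '')
j=27 s[j]='e': π[27]=0 (border '')
j=28 s[j]='e': π[28]=0 (border '')
j=29 s[j]='a': π[29]=0 (border '')
j=30 s[j]='d': π[30]=1 (border 'd')
j=31 s[j]='e': π[31]=2 (border 'de')
j=32 s[j]='a': k: 2→0; π[32]=0 (border '')
j=33 s[j]='c': π[33]=0 (border '')
j=34 s[j]='b': π[34]=0 (border '')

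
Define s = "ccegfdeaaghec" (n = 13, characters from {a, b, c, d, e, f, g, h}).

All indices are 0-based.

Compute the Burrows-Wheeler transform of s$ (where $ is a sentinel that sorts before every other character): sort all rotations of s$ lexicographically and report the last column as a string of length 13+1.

ceae$cfdhcgeag

rank  rotation        last
    0  $ccegfdeaaghec  c
    1  aaghec$ccegfde  e
    2  aghec$ccegfdea  a
    3  c$ccegfdeaaghe  e
    4  ccegfdeaaghec$  $
    5  cegfdeaaghec$c  c
    6  deaaghec$ccegf  f
    7  eaaghec$ccegfd  d
    8  ec$ccegfdeaagh  h
    9  egfdeaaghec$cc  c
   10  fdeaaghec$cceg  g
   11  gfdeaaghec$cce  e
   12  ghec$ccegfdeaa  a
   13  hec$ccegfdeaag  g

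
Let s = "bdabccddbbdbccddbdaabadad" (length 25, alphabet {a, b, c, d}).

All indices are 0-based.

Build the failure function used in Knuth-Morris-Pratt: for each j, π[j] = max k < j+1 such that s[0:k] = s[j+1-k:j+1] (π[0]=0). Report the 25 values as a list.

[0, 0, 0, 1, 0, 0, 0, 0, 1, 1, 2, 1, 0, 0, 0, 0, 1, 2, 3, 0, 1, 0, 0, 0, 0]

π[0] = 0
j=1 s[j]='d': π[1]=0 (border '')
j=2 s[j]='a': π[2]=0 (border '')
j=3 s[j]='b': π[3]=1 (border 'b')
j=4 s[j]='c': k: 1→0; π[4]=0 (border '')
j=5 s[j]='c': π[5]=0 (border '')
j=6 s[j]='d': π[6]=0 (border '')
j=7 s[j]='d': π[7]=0 (border '')
j=8 s[j]='b': π[8]=1 (border 'b')
j=9 s[j]='b': k: 1→0; π[9]=1 (border 'b')
j=10 s[j]='d': π[10]=2 (border 'bd')
j=11 s[j]='b': k: 2→0; π[11]=1 (border 'b')
j=12 s[j]='c': k: 1→0; π[12]=0 (border '')
j=13 s[j]='c': π[13]=0 (border '')
j=14 s[j]='d': π[14]=0 (border '')
j=15 s[j]='d': π[15]=0 (border '')
j=16 s[j]='b': π[16]=1 (border 'b')
j=17 s[j]='d': π[17]=2 (border 'bd')
j=18 s[j]='a': π[18]=3 (border 'bda')
j=19 s[j]='a': k: 3→0; π[19]=0 (border '')
j=20 s[j]='b': π[20]=1 (border 'b')
j=21 s[j]='a': k: 1→0; π[21]=0 (border '')
j=22 s[j]='d': π[22]=0 (border '')
j=23 s[j]='a': π[23]=0 (border '')
j=24 s[j]='d': π[24]=0 (border '')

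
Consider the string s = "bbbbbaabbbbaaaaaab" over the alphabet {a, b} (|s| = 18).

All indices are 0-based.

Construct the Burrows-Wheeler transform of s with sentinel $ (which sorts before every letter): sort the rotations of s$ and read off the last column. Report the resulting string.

bbaaaabaaabbbbbbab$

rank  rotation             last
    0  $bbbbbaabbbbaaaaaab  b
    1  aaaaaab$bbbbbaabbbb  b
    2  aaaaab$bbbbbaabbbba  a
    3  aaaab$bbbbbaabbbbaa  a
    4  aaab$bbbbbaabbbbaaa  a
    5  aab$bbbbbaabbbbaaaa  a
    6  aabbbbaaaaaab$bbbbb  b
    7  ab$bbbbbaabbbbaaaaa  a
    8  abbbbaaaaaab$bbbbba  a
    9  b$bbbbbaabbbbaaaaaa  a
   10  baaaaaab$bbbbbaabbb  b
   11  baabbbbaaaaaab$bbbb  b
   12  bbaaaaaab$bbbbbaabb  b
   13  bbaabbbbaaaaaab$bbb  b
   14  bbbaaaaaab$bbbbbaab  b
   15  bbbaabbbbaaaaaab$bb  b
   16  bbbbaaaaaab$bbbbbaa  a
   17  bbbbaabbbbaaaaaab$b  b
   18  bbbbbaabbbbaaaaaab$  $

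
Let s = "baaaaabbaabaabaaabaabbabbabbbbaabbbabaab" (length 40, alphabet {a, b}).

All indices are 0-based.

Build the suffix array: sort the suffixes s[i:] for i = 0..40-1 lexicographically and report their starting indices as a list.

rank | idx | suffix
   0 |   1 | aaaaabbaabaabaaabaabbabbabbbbaabbbabaab
   1 |   2 | aaaabbaabaabaaabaabbabbabbbbaabbbabaab
   2 |  14 | aaabaabbabbabbbbaabbbabaab
   3 |   3 | aaabbaabaabaaabaabbabbabbbbaabbbabaab
   4 |  37 | aab
   5 |  11 | aabaaabaabbabbabbbbaabbbabaab
   6 |   8 | aabaabaaabaabbabbabbbbaabbbabaab
   7 |  15 | aabaabbabbabbbbaabbbabaab
   8 |   4 | aabbaabaabaaabaabbabbabbbbaabbbabaab
   9 |  18 | aabbabbabbbbaabbbabaab
  10 |  30 | aabbbabaab
  11 |  38 | ab
  12 |  12 | abaaabaabbabbabbbbaabbbabaab
  13 |  35 | abaab
  14 |   9 | abaabaaabaabbabbabbbbaabbbabaab
  15 |  16 | abaabbabbabbbbaabbbabaab
  16 |   5 | abbaabaabaaabaabbabbabbbbaabbbabaab
  17 |  19 | abbabbabbbbaabbbabaab
  18 |  22 | abbabbbbaabbbabaab
  19 |  31 | abbbabaab
  20 |  25 | abbbbaabbbabaab
  21 |  39 | b
  22 |   0 | baaaaabbaabaabaaabaabbabbabbbbaabbbabaab
  23 |  13 | baaabaabbabbabbbbaabbbabaab
  24 |  36 | baab
  25 |  10 | baabaaabaabbabbabbbbaabbbabaab
  26 |   7 | baabaabaaabaabbabbabbbbaabbbabaab
  27 |  17 | baabbabbabbbbaabbbabaab
  28 |  29 | baabbbabaab
  29 |  34 | babaab
  30 |  21 | babbabbbbaabbbabaab
  31 |  24 | babbbbaabbbabaab
  32 |   6 | bbaabaabaaabaabbabbabbbbaabbbabaab
  33 |  28 | bbaabbbabaab
  34 |  33 | bbabaab
  35 |  20 | bbabbabbbbaabbbabaab
  36 |  23 | bbabbbbaabbbabaab
  37 |  27 | bbbaabbbabaab
  38 |  32 | bbbabaab
  39 |  26 | bbbbaabbbabaab

[1, 2, 14, 3, 37, 11, 8, 15, 4, 18, 30, 38, 12, 35, 9, 16, 5, 19, 22, 31, 25, 39, 0, 13, 36, 10, 7, 17, 29, 34, 21, 24, 6, 28, 33, 20, 23, 27, 32, 26]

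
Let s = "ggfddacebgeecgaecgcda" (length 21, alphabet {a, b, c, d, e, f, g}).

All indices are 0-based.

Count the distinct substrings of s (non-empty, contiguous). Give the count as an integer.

213

rank→(start, suffix):
  0 → (20, 'a')
  1 → (5, 'acebgeecgaecgcda')
  2 → (14, 'aecgcda')
  3 → (8, 'bgeecgaecgcda')
  4 → (18, 'cda')
  5 → (6, 'cebgeecgaecgcda')
  6 → (12, 'cgaecgcda')
  7 → (16, 'cgcda')
  8 → (19, 'da')
  9 → (4, 'dacebgeecgaecgcda')
  10 → (3, 'ddacebgeecgaecgcda')
  11 → (7, 'ebgeecgaecgcda')
  12 → (11, 'ecgaecgcda')
  13 → (15, 'ecgcda')
  14 → (10, 'eecgaecgcda')
  15 → (2, 'fddacebgeecgaecgcda')
  16 → (13, 'gaecgcda')
  17 → (17, 'gcda')
  18 → (9, 'geecgaecgcda')
  19 → (1, 'gfddacebgeecgaecgcda')
  20 → (0, 'ggfddacebgeecgaecgcda')

SA = [20, 5, 14, 8, 18, 6, 12, 16, 19, 4, 3, 7, 11, 15, 10, 2, 13, 17, 9, 1, 0]
rank  pair      lcp
   1  s[20:],s[5:]  1  'a'
   2  s[5:],s[14:]  1  'a'
   3  s[14:],s[8:]  0  ''
   4  s[8:],s[18:]  0  ''
   5  s[18:],s[6:]  1  'c'
   6  s[6:],s[12:]  1  'c'
   7  s[12:],s[16:]  2  'cg'
   8  s[16:],s[19:]  0  ''
   9  s[19:],s[4:]  2  'da'
  10  s[4:],s[3:]  1  'd'
  11  s[3:],s[7:]  0  ''
  12  s[7:],s[11:]  1  'e'
  13  s[11:],s[15:]  3  'ecg'
  14  s[15:],s[10:]  1  'e'
  15  s[10:],s[2:]  0  ''
  16  s[2:],s[13:]  0  ''
  17  s[13:],s[17:]  1  'g'
  18  s[17:],s[9:]  1  'g'
  19  s[9:],s[1:]  1  'g'
  20  s[1:],s[0:]  1  'g'

n(n+1)/2 = 21·22/2 = 231
Σ LCP = 0 + 1 + 1 + 0 + 0 + 1 + 1 + 2 + 0 + 2 + 1 + 0 + 1 + 3 + 1 + 0 + 0 + 1 + 1 + 1 + 1 = 18
distinct = 231 − 18 = 213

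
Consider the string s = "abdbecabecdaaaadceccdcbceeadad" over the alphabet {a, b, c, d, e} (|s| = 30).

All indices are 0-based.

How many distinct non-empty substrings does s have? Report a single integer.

426

rank | idx | suffix
   0 |  11 | aaaadceccdcbceeadad
   1 |  12 | aaadceccdcbceeadad
   2 |  13 | aadceccdcbceeadad
   3 |   0 | abdbecabecdaaaadceccdcbceeadad
   4 |   6 | abecdaaaadceccdcbceeadad
   5 |  28 | ad
   6 |  26 | adad
   7 |  14 | adceccdcbceeadad
   8 |  22 | bceeadad
   9 |   1 | bdbecabecdaaaadceccdcbceeadad
  10 |   3 | becabecdaaaadceccdcbceeadad
  11 |   7 | becdaaaadceccdcbceeadad
  12 |   5 | cabecdaaaadceccdcbceeadad
  13 |  21 | cbceeadad
  14 |  18 | ccdcbceeadad
  15 |   9 | cdaaaadceccdcbceeadad
  16 |  19 | cdcbceeadad
  17 |  16 | ceccdcbceeadad
  18 |  23 | ceeadad
  19 |  29 | d
  20 |  10 | daaaadceccdcbceeadad
  21 |  27 | dad
  22 |   2 | dbecabecdaaaadceccdcbceeadad
  23 |  20 | dcbceeadad
  24 |  15 | dceccdcbceeadad
  25 |  25 | eadad
  26 |   4 | ecabecdaaaadceccdcbceeadad
  27 |  17 | eccdcbceeadad
  28 |   8 | ecdaaaadceccdcbceeadad
  29 |  24 | eeadad

SA = [11, 12, 13, 0, 6, 28, 26, 14, 22, 1, 3, 7, 5, 21, 18, 9, 19, 16, 23, 29, 10, 27, 2, 20, 15, 25, 4, 17, 8, 24]
[i] adj suffixes → lcp
  [1] 11/12 → 3 ('aaa')
  [2] 12/13 → 2 ('aa')
  [3] 13/0 → 1 ('a')
  [4] 0/6 → 2 ('ab')
  [5] 6/28 → 1 ('a')
  [6] 28/26 → 2 ('ad')
  [7] 26/14 → 2 ('ad')
  [8] 14/22 → 0 ('')
  [9] 22/1 → 1 ('b')
  [10] 1/3 → 1 ('b')
  [11] 3/7 → 3 ('bec')
  [12] 7/5 → 0 ('')
  [13] 5/21 → 1 ('c')
  [14] 21/18 → 1 ('c')
  [15] 18/9 → 1 ('c')
  [16] 9/19 → 2 ('cd')
  [17] 19/16 → 1 ('c')
  [18] 16/23 → 2 ('ce')
  [19] 23/29 → 0 ('')
  [20] 29/10 → 1 ('d')
  [21] 10/27 → 2 ('da')
  [22] 27/2 → 1 ('d')
  [23] 2/20 → 1 ('d')
  [24] 20/15 → 2 ('dc')
  [25] 15/25 → 0 ('')
  [26] 25/4 → 1 ('e')
  [27] 4/17 → 2 ('ec')
  [28] 17/8 → 2 ('ec')
  [29] 8/24 → 1 ('e')

n(n+1)/2 = 30·31/2 = 465
Σ LCP = 0 + 3 + 2 + 1 + 2 + 1 + 2 + 2 + 0 + 1 + 1 + 3 + 0 + 1 + 1 + 1 + 2 + 1 + 2 + 0 + 1 + 2 + 1 + 1 + 2 + 0 + 1 + 2 + 2 + 1 = 39
distinct = 465 − 39 = 426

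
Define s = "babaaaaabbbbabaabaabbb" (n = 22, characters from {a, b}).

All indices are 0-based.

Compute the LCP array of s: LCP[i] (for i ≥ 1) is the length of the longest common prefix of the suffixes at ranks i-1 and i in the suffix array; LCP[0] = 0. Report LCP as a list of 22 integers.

[0, 4, 3, 2, 3, 5, 1, 4, 5, 2, 4, 0, 1, 3, 4, 2, 5, 1, 2, 2, 3, 3]

sorted suffixes:
  #0 SA[0]=3  'aaaaabbbbabaabaabbb'
  #1 SA[1]=4  'aaaabbbbabaabaabbb'
  #2 SA[2]=5  'aaabbbbabaabaabbb'
  #3 SA[3]=14  'aabaabbb'
  #4 SA[4]=17  'aabbb'
  #5 SA[5]=6  'aabbbbabaabaabbb'
  #6 SA[6]=1  'abaaaaabbbbabaabaabbb'
  #7 SA[7]=12  'abaabaabbb'
  #8 SA[8]=15  'abaabbb'
  #9 SA[9]=18  'abbb'
  #10 SA[10]=7  'abbbbabaabaabbb'
  #11 SA[11]=21  'b'
  #12 SA[12]=2  'baaaaabbbbabaabaabbb'
  #13 SA[13]=13  'baabaabbb'
  #14 SA[14]=16  'baabbb'
  #15 SA[15]=0  'babaaaaabbbbabaabaabbb'
  #16 SA[16]=11  'babaabaabbb'
  #17 SA[17]=20  'bb'
  #18 SA[18]=10  'bbabaabaabbb'
  #19 SA[19]=19  'bbb'
  #20 SA[20]=9  'bbbabaabaabbb'
  #21 SA[21]=8  'bbbbabaabaabbb'

SA = [3, 4, 5, 14, 17, 6, 1, 12, 15, 18, 7, 21, 2, 13, 16, 0, 11, 20, 10, 19, 9, 8]
[i] adj suffixes → lcp
  [1] 3/4 → 4 ('aaaa')
  [2] 4/5 → 3 ('aaa')
  [3] 5/14 → 2 ('aa')
  [4] 14/17 → 3 ('aab')
  [5] 17/6 → 5 ('aabbb')
  [6] 6/1 → 1 ('a')
  [7] 1/12 → 4 ('abaa')
  [8] 12/15 → 5 ('abaab')
  [9] 15/18 → 2 ('ab')
  [10] 18/7 → 4 ('abbb')
  [11] 7/21 → 0 ('')
  [12] 21/2 → 1 ('b')
  [13] 2/13 → 3 ('baa')
  [14] 13/16 → 4 ('baab')
  [15] 16/0 → 2 ('ba')
  [16] 0/11 → 5 ('babaa')
  [17] 11/20 → 1 ('b')
  [18] 20/10 → 2 ('bb')
  [19] 10/19 → 2 ('bb')
  [20] 19/9 → 3 ('bbb')
  [21] 9/8 → 3 ('bbb')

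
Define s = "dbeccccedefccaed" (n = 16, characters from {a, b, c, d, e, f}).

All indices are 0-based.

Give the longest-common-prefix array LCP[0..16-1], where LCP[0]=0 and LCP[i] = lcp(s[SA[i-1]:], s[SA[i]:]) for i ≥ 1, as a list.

[0, 0, 0, 1, 2, 3, 2, 1, 0, 1, 1, 0, 1, 2, 1, 0]

rank→(start, suffix):
  0 → (13, 'aed')
  1 → (1, 'beccccedefccaed')
  2 → (12, 'caed')
  3 → (11, 'ccaed')
  4 → (3, 'ccccedefccaed')
  5 → (4, 'cccedefccaed')
  6 → (5, 'ccedefccaed')
  7 → (6, 'cedefccaed')
  8 → (15, 'd')
  9 → (0, 'dbeccccedefccaed')
  10 → (8, 'defccaed')
  11 → (2, 'eccccedefccaed')
  12 → (14, 'ed')
  13 → (7, 'edefccaed')
  14 → (9, 'efccaed')
  15 → (10, 'fccaed')

SA = [13, 1, 12, 11, 3, 4, 5, 6, 15, 0, 8, 2, 14, 7, 9, 10]
rank  pair      lcp
   1  s[13:],s[1:]  0  ''
   2  s[1:],s[12:]  0  ''
   3  s[12:],s[11:]  1  'c'
   4  s[11:],s[3:]  2  'cc'
   5  s[3:],s[4:]  3  'ccc'
   6  s[4:],s[5:]  2  'cc'
   7  s[5:],s[6:]  1  'c'
   8  s[6:],s[15:]  0  ''
   9  s[15:],s[0:]  1  'd'
  10  s[0:],s[8:]  1  'd'
  11  s[8:],s[2:]  0  ''
  12  s[2:],s[14:]  1  'e'
  13  s[14:],s[7:]  2  'ed'
  14  s[7:],s[9:]  1  'e'
  15  s[9:],s[10:]  0  ''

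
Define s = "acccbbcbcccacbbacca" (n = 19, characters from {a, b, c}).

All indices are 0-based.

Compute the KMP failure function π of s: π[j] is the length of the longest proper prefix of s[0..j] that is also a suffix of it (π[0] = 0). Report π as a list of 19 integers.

[0, 0, 0, 0, 0, 0, 0, 0, 0, 0, 0, 1, 2, 0, 0, 1, 2, 3, 1]

π[0] = 0
j=1 s[j]='c': π[1]=0 (border '')
j=2 s[j]='c': π[2]=0 (border '')
j=3 s[j]='c': π[3]=0 (border '')
j=4 s[j]='b': π[4]=0 (border '')
j=5 s[j]='b': π[5]=0 (border '')
j=6 s[j]='c': π[6]=0 (border '')
j=7 s[j]='b': π[7]=0 (border '')
j=8 s[j]='c': π[8]=0 (border '')
j=9 s[j]='c': π[9]=0 (border '')
j=10 s[j]='c': π[10]=0 (border '')
j=11 s[j]='a': π[11]=1 (border 'a')
j=12 s[j]='c': π[12]=2 (border 'ac')
j=13 s[j]='b': k: 2→0; π[13]=0 (border '')
j=14 s[j]='b': π[14]=0 (border '')
j=15 s[j]='a': π[15]=1 (border 'a')
j=16 s[j]='c': π[16]=2 (border 'ac')
j=17 s[j]='c': π[17]=3 (border 'acc')
j=18 s[j]='a': k: 3→0; π[18]=1 (border 'a')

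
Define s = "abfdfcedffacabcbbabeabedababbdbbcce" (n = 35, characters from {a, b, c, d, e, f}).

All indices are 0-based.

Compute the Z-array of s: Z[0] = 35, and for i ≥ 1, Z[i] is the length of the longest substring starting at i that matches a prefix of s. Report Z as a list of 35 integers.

[35, 0, 0, 0, 0, 0, 0, 0, 0, 0, 1, 0, 2, 0, 0, 0, 0, 2, 0, 0, 2, 0, 0, 0, 2, 0, 2, 0, 0, 0, 0, 0, 0, 0, 0]

Z[0]=35
i=1: outside box; Z[1]=0
i=2: outside box; Z[2]=0
i=3: outside box; Z[3]=0
i=4: outside box; Z[4]=0
i=5: outside box; Z[5]=0
i=6: outside box; Z[6]=0
i=7: outside box; Z[7]=0
i=8: outside box; Z[8]=0
i=9: outside box; Z[9]=0
i=10: outside box; Z[10]=1 extend→box=[10,11)
i=11: outside box; Z[11]=0
i=12: outside box; Z[12]=2 extend→box=[12,14)
i=13: min(r-i=1, Z[1]=0)=0; Z[13]=0
i=14: outside box; Z[14]=0
i=15: outside box; Z[15]=0
i=16: outside box; Z[16]=0
i=17: outside box; Z[17]=2 extend→box=[17,19)
i=18: min(r-i=1, Z[1]=0)=0; Z[18]=0
i=19: outside box; Z[19]=0
i=20: outside box; Z[20]=2 extend→box=[20,22)
i=21: min(r-i=1, Z[1]=0)=0; Z[21]=0
i=22: outside box; Z[22]=0
i=23: outside box; Z[23]=0
i=24: outside box; Z[24]=2 extend→box=[24,26)
i=25: min(r-i=1, Z[1]=0)=0; Z[25]=0
i=26: outside box; Z[26]=2 extend→box=[26,28)
i=27: min(r-i=1, Z[1]=0)=0; Z[27]=0
i=28: outside box; Z[28]=0
i=29: outside box; Z[29]=0
i=30: outside box; Z[30]=0
i=31: outside box; Z[31]=0
i=32: outside box; Z[32]=0
i=33: outside box; Z[33]=0
i=34: outside box; Z[34]=0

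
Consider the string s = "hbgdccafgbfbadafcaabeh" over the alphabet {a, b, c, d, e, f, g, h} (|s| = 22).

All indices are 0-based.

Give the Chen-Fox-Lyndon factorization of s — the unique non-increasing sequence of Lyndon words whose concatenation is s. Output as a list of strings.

emit factor 1: 'h' (i=0, period=1)
emit factor 2: 'bgdcc' (i=1, period=5)
emit factor 3: 'afgbfb' (i=6, period=6)
emit factor 4: 'adafc' (i=12, period=5)
emit factor 5: 'aabeh' (i=17, period=5)

["h", "bgdcc", "afgbfb", "adafc", "aabeh"]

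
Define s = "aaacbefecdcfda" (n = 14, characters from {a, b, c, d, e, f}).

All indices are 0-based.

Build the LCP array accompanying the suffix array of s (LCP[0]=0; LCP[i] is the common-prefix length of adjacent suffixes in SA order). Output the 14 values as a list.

[0, 1, 2, 1, 0, 0, 1, 1, 0, 1, 0, 1, 0, 1]

rank | idx | suffix
   0 |  13 | a
   1 |   0 | aaacbefecdcfda
   2 |   1 | aacbefecdcfda
   3 |   2 | acbefecdcfda
   4 |   4 | befecdcfda
   5 |   3 | cbefecdcfda
   6 |   8 | cdcfda
   7 |  10 | cfda
   8 |  12 | da
   9 |   9 | dcfda
  10 |   7 | ecdcfda
  11 |   5 | efecdcfda
  12 |  11 | fda
  13 |   6 | fecdcfda

SA = [13, 0, 1, 2, 4, 3, 8, 10, 12, 9, 7, 5, 11, 6]
i: (SA[i-1],SA[i]) lcp shared
  1: (13,0) 1 'a'
  2: (0,1) 2 'aa'
  3: (1,2) 1 'a'
  4: (2,4) 0 ''
  5: (4,3) 0 ''
  6: (3,8) 1 'c'
  7: (8,10) 1 'c'
  8: (10,12) 0 ''
  9: (12,9) 1 'd'
  10: (9,7) 0 ''
  11: (7,5) 1 'e'
  12: (5,11) 0 ''
  13: (11,6) 1 'f'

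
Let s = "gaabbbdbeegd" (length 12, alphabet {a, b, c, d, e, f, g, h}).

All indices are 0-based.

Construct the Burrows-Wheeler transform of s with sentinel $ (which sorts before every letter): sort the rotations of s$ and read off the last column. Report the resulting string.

dgaabbdgbbe$e

rank  rotation       last
    0  $gaabbbdbeegd  d
    1  aabbbdbeegd$g  g
    2  abbbdbeegd$ga  a
    3  bbbdbeegd$gaa  a
    4  bbdbeegd$gaab  b
    5  bdbeegd$gaabb  b
    6  beegd$gaabbbd  d
    7  d$gaabbbdbeeg  g
    8  dbeegd$gaabbb  b
    9  eegd$gaabbbdb  b
   10  egd$gaabbbdbe  e
   11  gaabbbdbeegd$  $
   12  gd$gaabbbdbee  e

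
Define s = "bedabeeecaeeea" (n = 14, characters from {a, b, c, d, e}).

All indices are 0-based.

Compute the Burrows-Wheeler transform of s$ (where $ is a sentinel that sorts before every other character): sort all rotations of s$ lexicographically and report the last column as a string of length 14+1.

rank  rotation         last
    0  $bedabeeecaeeea  a
    1  a$bedabeeecaeee  e
    2  abeeecaeeea$bed  d
    3  aeeea$bedabeeec  c
    4  bedabeeecaeeea$  $
    5  beeecaeeea$beda  a
    6  caeeea$bedabeee  e
    7  dabeeecaeeea$be  e
    8  ea$bedabeeecaee  e
    9  ecaeeea$bedabee  e
   10  edabeeecaeeea$b  b
   11  eea$bedabeeecae  e
   12  eecaeeea$bedabe  e
   13  eeea$bedabeeeca  a
   14  eeecaeeea$bedab  b

aedc$aeeeebeeab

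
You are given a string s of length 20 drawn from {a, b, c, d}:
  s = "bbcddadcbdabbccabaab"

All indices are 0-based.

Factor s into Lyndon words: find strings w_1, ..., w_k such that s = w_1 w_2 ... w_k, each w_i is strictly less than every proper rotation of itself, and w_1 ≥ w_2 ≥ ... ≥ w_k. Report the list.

emit factor 1: 'bbcdd' (i=0, period=5)
emit factor 2: 'adcbd' (i=5, period=5)
emit factor 3: 'abbcc' (i=10, period=5)
emit factor 4: 'ab' (i=15, period=2)
emit factor 5: 'aab' (i=17, period=3)

["bbcdd", "adcbd", "abbcc", "ab", "aab"]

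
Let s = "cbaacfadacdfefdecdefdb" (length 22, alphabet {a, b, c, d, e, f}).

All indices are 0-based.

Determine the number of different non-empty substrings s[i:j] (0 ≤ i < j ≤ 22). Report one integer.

rank→(start, suffix):
  0 → (2, 'aacfadacdfefdecdefdb')
  1 → (8, 'acdfefdecdefdb')
  2 → (3, 'acfadacdfefdecdefdb')
  3 → (6, 'adacdfefdecdefdb')
  4 → (21, 'b')
  5 → (1, 'baacfadacdfefdecdefdb')
  6 → (0, 'cbaacfadacdfefdecdefdb')
  7 → (16, 'cdefdb')
  8 → (9, 'cdfefdecdefdb')
  9 → (4, 'cfadacdfefdecdefdb')
  10 → (7, 'dacdfefdecdefdb')
  11 → (20, 'db')
  12 → (14, 'decdefdb')
  13 → (17, 'defdb')
  14 → (10, 'dfefdecdefdb')
  15 → (15, 'ecdefdb')
  16 → (18, 'efdb')
  17 → (12, 'efdecdefdb')
  18 → (5, 'fadacdfefdecdefdb')
  19 → (19, 'fdb')
  20 → (13, 'fdecdefdb')
  21 → (11, 'fefdecdefdb')

SA = [2, 8, 3, 6, 21, 1, 0, 16, 9, 4, 7, 20, 14, 17, 10, 15, 18, 12, 5, 19, 13, 11]
rank  pair      lcp
   1  s[2:],s[8:]  1  'a'
   2  s[8:],s[3:]  2  'ac'
   3  s[3:],s[6:]  1  'a'
   4  s[6:],s[21:]  0  ''
   5  s[21:],s[1:]  1  'b'
   6  s[1:],s[0:]  0  ''
   7  s[0:],s[16:]  1  'c'
   8  s[16:],s[9:]  2  'cd'
   9  s[9:],s[4:]  1  'c'
  10  s[4:],s[7:]  0  ''
  11  s[7:],s[20:]  1  'd'
  12  s[20:],s[14:]  1  'd'
  13  s[14:],s[17:]  2  'de'
  14  s[17:],s[10:]  1  'd'
  15  s[10:],s[15:]  0  ''
  16  s[15:],s[18:]  1  'e'
  17  s[18:],s[12:]  3  'efd'
  18  s[12:],s[5:]  0  ''
  19  s[5:],s[19:]  1  'f'
  20  s[19:],s[13:]  2  'fd'
  21  s[13:],s[11:]  1  'f'

n(n+1)/2 = 22·23/2 = 253
Σ LCP = 0 + 1 + 2 + 1 + 0 + 1 + 0 + 1 + 2 + 1 + 0 + 1 + 1 + 2 + 1 + 0 + 1 + 3 + 0 + 1 + 2 + 1 = 22
distinct = 253 − 22 = 231

231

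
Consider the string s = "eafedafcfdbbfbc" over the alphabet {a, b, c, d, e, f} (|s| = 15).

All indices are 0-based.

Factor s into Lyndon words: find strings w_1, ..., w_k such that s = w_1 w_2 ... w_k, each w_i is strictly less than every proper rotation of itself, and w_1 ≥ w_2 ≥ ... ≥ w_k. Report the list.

emit factor 1: 'e' (i=0, period=1)
emit factor 2: 'afed' (i=1, period=4)
emit factor 3: 'afcfdbbfbc' (i=5, period=10)

["e", "afed", "afcfdbbfbc"]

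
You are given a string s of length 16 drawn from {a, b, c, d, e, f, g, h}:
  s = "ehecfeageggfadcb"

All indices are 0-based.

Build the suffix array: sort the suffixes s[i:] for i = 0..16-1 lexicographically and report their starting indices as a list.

sorted suffixes:
  #0 SA[0]=12  'adcb'
  #1 SA[1]=6  'ageggfadcb'
  #2 SA[2]=15  'b'
  #3 SA[3]=14  'cb'
  #4 SA[4]=3  'cfeageggfadcb'
  #5 SA[5]=13  'dcb'
  #6 SA[6]=5  'eageggfadcb'
  #7 SA[7]=2  'ecfeageggfadcb'
  #8 SA[8]=8  'eggfadcb'
  #9 SA[9]=0  'ehecfeageggfadcb'
  #10 SA[10]=11  'fadcb'
  #11 SA[11]=4  'feageggfadcb'
  #12 SA[12]=7  'geggfadcb'
  #13 SA[13]=10  'gfadcb'
  #14 SA[14]=9  'ggfadcb'
  #15 SA[15]=1  'hecfeageggfadcb'

[12, 6, 15, 14, 3, 13, 5, 2, 8, 0, 11, 4, 7, 10, 9, 1]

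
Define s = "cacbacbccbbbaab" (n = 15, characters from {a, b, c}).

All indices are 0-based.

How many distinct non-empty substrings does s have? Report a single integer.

102

sorted suffixes:
  #0 SA[0]=12  'aab'
  #1 SA[1]=13  'ab'
  #2 SA[2]=1  'acbacbccbbbaab'
  #3 SA[3]=4  'acbccbbbaab'
  #4 SA[4]=14  'b'
  #5 SA[5]=11  'baab'
  #6 SA[6]=3  'bacbccbbbaab'
  #7 SA[7]=10  'bbaab'
  #8 SA[8]=9  'bbbaab'
  #9 SA[9]=6  'bccbbbaab'
  #10 SA[10]=0  'cacbacbccbbbaab'
  #11 SA[11]=2  'cbacbccbbbaab'
  #12 SA[12]=8  'cbbbaab'
  #13 SA[13]=5  'cbccbbbaab'
  #14 SA[14]=7  'ccbbbaab'

SA = [12, 13, 1, 4, 14, 11, 3, 10, 9, 6, 0, 2, 8, 5, 7]
i: (SA[i-1],SA[i]) lcp shared
  1: (12,13) 1 'a'
  2: (13,1) 1 'a'
  3: (1,4) 3 'acb'
  4: (4,14) 0 ''
  5: (14,11) 1 'b'
  6: (11,3) 2 'ba'
  7: (3,10) 1 'b'
  8: (10,9) 2 'bb'
  9: (9,6) 1 'b'
  10: (6,0) 0 ''
  11: (0,2) 1 'c'
  12: (2,8) 2 'cb'
  13: (8,5) 2 'cb'
  14: (5,7) 1 'c'

n(n+1)/2 = 15·16/2 = 120
Σ LCP = 0 + 1 + 1 + 3 + 0 + 1 + 2 + 1 + 2 + 1 + 0 + 1 + 2 + 2 + 1 = 18
distinct = 120 − 18 = 102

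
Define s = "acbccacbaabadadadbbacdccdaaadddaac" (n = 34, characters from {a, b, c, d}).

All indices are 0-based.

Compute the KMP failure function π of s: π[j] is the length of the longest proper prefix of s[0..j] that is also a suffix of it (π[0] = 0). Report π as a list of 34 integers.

[0, 0, 0, 0, 0, 1, 2, 3, 1, 1, 0, 1, 0, 1, 0, 1, 0, 0, 0, 1, 2, 0, 0, 0, 0, 1, 1, 1, 0, 0, 0, 1, 1, 2]

π[0] = 0
j=1 s[j]='c': π[1]=0 (border '')
j=2 s[j]='b': π[2]=0 (border '')
j=3 s[j]='c': π[3]=0 (border '')
j=4 s[j]='c': π[4]=0 (border '')
j=5 s[j]='a': π[5]=1 (border 'a')
j=6 s[j]='c': π[6]=2 (border 'ac')
j=7 s[j]='b': π[7]=3 (border 'acb')
j=8 s[j]='a': k: 3→0; π[8]=1 (border 'a')
j=9 s[j]='a': k: 1→0; π[9]=1 (border 'a')
j=10 s[j]='b': k: 1→0; π[10]=0 (border '')
j=11 s[j]='a': π[11]=1 (border 'a')
j=12 s[j]='d': k: 1→0; π[12]=0 (border '')
j=13 s[j]='a': π[13]=1 (border 'a')
j=14 s[j]='d': k: 1→0; π[14]=0 (border '')
j=15 s[j]='a': π[15]=1 (border 'a')
j=16 s[j]='d': k: 1→0; π[16]=0 (border '')
j=17 s[j]='b': π[17]=0 (border '')
j=18 s[j]='b': π[18]=0 (border '')
j=19 s[j]='a': π[19]=1 (border 'a')
j=20 s[j]='c': π[20]=2 (border 'ac')
j=21 s[j]='d': k: 2→0; π[21]=0 (border '')
j=22 s[j]='c': π[22]=0 (border '')
j=23 s[j]='c': π[23]=0 (border '')
j=24 s[j]='d': π[24]=0 (border '')
j=25 s[j]='a': π[25]=1 (border 'a')
j=26 s[j]='a': k: 1→0; π[26]=1 (border 'a')
j=27 s[j]='a': k: 1→0; π[27]=1 (border 'a')
j=28 s[j]='d': k: 1→0; π[28]=0 (border '')
j=29 s[j]='d': π[29]=0 (border '')
j=30 s[j]='d': π[30]=0 (border '')
j=31 s[j]='a': π[31]=1 (border 'a')
j=32 s[j]='a': k: 1→0; π[32]=1 (border 'a')
j=33 s[j]='c': π[33]=2 (border 'ac')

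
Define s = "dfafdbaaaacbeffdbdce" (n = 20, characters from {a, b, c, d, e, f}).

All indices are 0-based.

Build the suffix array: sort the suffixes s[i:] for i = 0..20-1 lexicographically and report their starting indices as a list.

rank | idx | suffix
   0 |   6 | aaaacbeffdbdce
   1 |   7 | aaacbeffdbdce
   2 |   8 | aacbeffdbdce
   3 |   9 | acbeffdbdce
   4 |   2 | afdbaaaacbeffdbdce
   5 |   5 | baaaacbeffdbdce
   6 |  16 | bdce
   7 |  11 | beffdbdce
   8 |  10 | cbeffdbdce
   9 |  18 | ce
  10 |   4 | dbaaaacbeffdbdce
  11 |  15 | dbdce
  12 |  17 | dce
  13 |   0 | dfafdbaaaacbeffdbdce
  14 |  19 | e
  15 |  12 | effdbdce
  16 |   1 | fafdbaaaacbeffdbdce
  17 |   3 | fdbaaaacbeffdbdce
  18 |  14 | fdbdce
  19 |  13 | ffdbdce

[6, 7, 8, 9, 2, 5, 16, 11, 10, 18, 4, 15, 17, 0, 19, 12, 1, 3, 14, 13]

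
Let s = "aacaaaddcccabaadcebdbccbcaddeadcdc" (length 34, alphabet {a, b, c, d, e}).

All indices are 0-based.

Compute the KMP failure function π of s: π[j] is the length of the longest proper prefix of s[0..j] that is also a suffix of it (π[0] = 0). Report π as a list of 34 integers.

[0, 1, 0, 1, 2, 2, 0, 0, 0, 0, 0, 1, 0, 1, 2, 0, 0, 0, 0, 0, 0, 0, 0, 0, 0, 1, 0, 0, 0, 1, 0, 0, 0, 0]

π[0] = 0
j=1 s[j]='a': π[1]=1 (border 'a')
j=2 s[j]='c': k: 1→0; π[2]=0 (border '')
j=3 s[j]='a': π[3]=1 (border 'a')
j=4 s[j]='a': π[4]=2 (border 'aa')
j=5 s[j]='a': k: 2→1; π[5]=2 (border 'aa')
j=6 s[j]='d': k: 2→1→0; π[6]=0 (border '')
j=7 s[j]='d': π[7]=0 (border '')
j=8 s[j]='c': π[8]=0 (border '')
j=9 s[j]='c': π[9]=0 (border '')
j=10 s[j]='c': π[10]=0 (border '')
j=11 s[j]='a': π[11]=1 (border 'a')
j=12 s[j]='b': k: 1→0; π[12]=0 (border '')
j=13 s[j]='a': π[13]=1 (border 'a')
j=14 s[j]='a': π[14]=2 (border 'aa')
j=15 s[j]='d': k: 2→1→0; π[15]=0 (border '')
j=16 s[j]='c': π[16]=0 (border '')
j=17 s[j]='e': π[17]=0 (border '')
j=18 s[j]='b': π[18]=0 (border '')
j=19 s[j]='d': π[19]=0 (border '')
j=20 s[j]='b': π[20]=0 (border '')
j=21 s[j]='c': π[21]=0 (border '')
j=22 s[j]='c': π[22]=0 (border '')
j=23 s[j]='b': π[23]=0 (border '')
j=24 s[j]='c': π[24]=0 (border '')
j=25 s[j]='a': π[25]=1 (border 'a')
j=26 s[j]='d': k: 1→0; π[26]=0 (border '')
j=27 s[j]='d': π[27]=0 (border '')
j=28 s[j]='e': π[28]=0 (border '')
j=29 s[j]='a': π[29]=1 (border 'a')
j=30 s[j]='d': k: 1→0; π[30]=0 (border '')
j=31 s[j]='c': π[31]=0 (border '')
j=32 s[j]='d': π[32]=0 (border '')
j=33 s[j]='c': π[33]=0 (border '')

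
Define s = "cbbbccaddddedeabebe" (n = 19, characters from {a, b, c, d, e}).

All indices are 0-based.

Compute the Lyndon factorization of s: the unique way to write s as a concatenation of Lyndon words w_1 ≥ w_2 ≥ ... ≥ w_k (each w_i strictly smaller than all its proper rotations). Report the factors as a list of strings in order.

["c", "bbbcc", "addddede", "abebe"]

emit factor 1: 'c' (i=0, period=1)
emit factor 2: 'bbbcc' (i=1, period=5)
emit factor 3: 'addddede' (i=6, period=8)
emit factor 4: 'abebe' (i=14, period=5)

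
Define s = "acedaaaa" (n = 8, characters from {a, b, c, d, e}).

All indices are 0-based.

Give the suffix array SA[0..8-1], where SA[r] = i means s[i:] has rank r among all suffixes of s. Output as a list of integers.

rank | idx | suffix
   0 |   7 | a
   1 |   6 | aa
   2 |   5 | aaa
   3 |   4 | aaaa
   4 |   0 | acedaaaa
   5 |   1 | cedaaaa
   6 |   3 | daaaa
   7 |   2 | edaaaa

[7, 6, 5, 4, 0, 1, 3, 2]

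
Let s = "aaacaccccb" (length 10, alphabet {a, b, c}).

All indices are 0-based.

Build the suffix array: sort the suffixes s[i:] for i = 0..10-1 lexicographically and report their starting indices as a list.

[0, 1, 2, 4, 9, 3, 8, 7, 6, 5]

rank | idx | suffix
   0 |   0 | aaacaccccb
   1 |   1 | aacaccccb
   2 |   2 | acaccccb
   3 |   4 | accccb
   4 |   9 | b
   5 |   3 | caccccb
   6 |   8 | cb
   7 |   7 | ccb
   8 |   6 | cccb
   9 |   5 | ccccb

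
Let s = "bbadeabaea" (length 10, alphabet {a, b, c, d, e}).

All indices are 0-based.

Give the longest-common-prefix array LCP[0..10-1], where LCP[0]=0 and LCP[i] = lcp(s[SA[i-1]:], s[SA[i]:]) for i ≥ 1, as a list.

[0, 1, 1, 1, 0, 2, 1, 0, 0, 2]

rank | idx | suffix
   0 |   9 | a
   1 |   5 | abaea
   2 |   2 | adeabaea
   3 |   7 | aea
   4 |   1 | badeabaea
   5 |   6 | baea
   6 |   0 | bbadeabaea
   7 |   3 | deabaea
   8 |   8 | ea
   9 |   4 | eabaea

SA = [9, 5, 2, 7, 1, 6, 0, 3, 8, 4]
i: (SA[i-1],SA[i]) lcp shared
  1: (9,5) 1 'a'
  2: (5,2) 1 'a'
  3: (2,7) 1 'a'
  4: (7,1) 0 ''
  5: (1,6) 2 'ba'
  6: (6,0) 1 'b'
  7: (0,3) 0 ''
  8: (3,8) 0 ''
  9: (8,4) 2 'ea'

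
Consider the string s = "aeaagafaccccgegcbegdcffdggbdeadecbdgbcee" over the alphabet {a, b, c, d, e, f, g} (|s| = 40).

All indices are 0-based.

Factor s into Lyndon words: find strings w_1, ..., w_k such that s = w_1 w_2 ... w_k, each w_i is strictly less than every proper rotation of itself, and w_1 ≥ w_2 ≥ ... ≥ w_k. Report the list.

emit factor 1: 'ae' (i=0, period=2)
emit factor 2: 'aagafaccccgegcbegdcffdggbdeadecbdgbcee' (i=2, period=38)

["ae", "aagafaccccgegcbegdcffdggbdeadecbdgbcee"]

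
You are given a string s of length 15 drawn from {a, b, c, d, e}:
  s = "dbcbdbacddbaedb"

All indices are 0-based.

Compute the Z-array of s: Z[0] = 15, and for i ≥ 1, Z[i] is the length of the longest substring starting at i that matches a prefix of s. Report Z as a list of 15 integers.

[15, 0, 0, 0, 2, 0, 0, 0, 1, 2, 0, 0, 0, 2, 0]

Z[0]=15
i=1: fresh scan; Z[1]=0
i=2: fresh scan; Z[2]=0
i=3: fresh scan; Z[3]=0
i=4: fresh scan; Z[4]=2 scan→box=[4,6)
i=5: min(r-i=1, Z[1]=0)=0; Z[5]=0
i=6: fresh scan; Z[6]=0
i=7: fresh scan; Z[7]=0
i=8: fresh scan; Z[8]=1 scan→box=[8,9)
i=9: fresh scan; Z[9]=2 scan→box=[9,11)
i=10: min(r-i=1, Z[1]=0)=0; Z[10]=0
i=11: fresh scan; Z[11]=0
i=12: fresh scan; Z[12]=0
i=13: fresh scan; Z[13]=2 scan→box=[13,15)
i=14: min(r-i=1, Z[1]=0)=0; Z[14]=0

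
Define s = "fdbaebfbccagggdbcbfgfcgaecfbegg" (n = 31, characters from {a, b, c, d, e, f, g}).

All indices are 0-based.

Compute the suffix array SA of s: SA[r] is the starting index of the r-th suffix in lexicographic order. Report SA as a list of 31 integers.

sorted suffixes:
  #0 SA[0]=3  'aebfbccagggdbcbfgfcgaecfbegg'
  #1 SA[1]=23  'aecfbegg'
  #2 SA[2]=10  'agggdbcbfgfcgaecfbegg'
  #3 SA[3]=2  'baebfbccagggdbcbfgfcgaecfbegg'
  #4 SA[4]=15  'bcbfgfcgaecfbegg'
  #5 SA[5]=7  'bccagggdbcbfgfcgaecfbegg'
  #6 SA[6]=27  'begg'
  #7 SA[7]=5  'bfbccagggdbcbfgfcgaecfbegg'
  #8 SA[8]=17  'bfgfcgaecfbegg'
  #9 SA[9]=9  'cagggdbcbfgfcgaecfbegg'
  #10 SA[10]=16  'cbfgfcgaecfbegg'
  #11 SA[11]=8  'ccagggdbcbfgfcgaecfbegg'
  #12 SA[12]=25  'cfbegg'
  #13 SA[13]=21  'cgaecfbegg'
  #14 SA[14]=1  'dbaebfbccagggdbcbfgfcgaecfbegg'
  #15 SA[15]=14  'dbcbfgfcgaecfbegg'
  #16 SA[16]=4  'ebfbccagggdbcbfgfcgaecfbegg'
  #17 SA[17]=24  'ecfbegg'
  #18 SA[18]=28  'egg'
  #19 SA[19]=6  'fbccagggdbcbfgfcgaecfbegg'
  #20 SA[20]=26  'fbegg'
  #21 SA[21]=20  'fcgaecfbegg'
  #22 SA[22]=0  'fdbaebfbccagggdbcbfgfcgaecfbegg'
  #23 SA[23]=18  'fgfcgaecfbegg'
  #24 SA[24]=30  'g'
  #25 SA[25]=22  'gaecfbegg'
  #26 SA[26]=13  'gdbcbfgfcgaecfbegg'
  #27 SA[27]=19  'gfcgaecfbegg'
  #28 SA[28]=29  'gg'
  #29 SA[29]=12  'ggdbcbfgfcgaecfbegg'
  #30 SA[30]=11  'gggdbcbfgfcgaecfbegg'

[3, 23, 10, 2, 15, 7, 27, 5, 17, 9, 16, 8, 25, 21, 1, 14, 4, 24, 28, 6, 26, 20, 0, 18, 30, 22, 13, 19, 29, 12, 11]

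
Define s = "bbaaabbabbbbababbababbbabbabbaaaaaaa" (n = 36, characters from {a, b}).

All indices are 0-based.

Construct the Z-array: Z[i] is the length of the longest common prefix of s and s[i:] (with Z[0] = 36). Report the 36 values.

Z[0]=36
i=1: i≥r, start 0; Z[1]=1 scan→box=[1,2)
i=2: i≥r, start 0; Z[2]=0
i=3: i≥r, start 0; Z[3]=0
i=4: i≥r, start 0; Z[4]=0
i=5: i≥r, start 0; Z[5]=3 scan→box=[5,8)
i=6: min(r-i=2, Z[1]=1)=1; Z[6]=1
i=7: min(r-i=1, Z[2]=0)=0; Z[7]=0
i=8: i≥r, start 0; Z[8]=2 scan→box=[8,10)
i=9: min(r-i=1, Z[1]=1)=1; Z[9]=2 scan→box=[9,11)
i=10: min(r-i=1, Z[1]=1)=1; Z[10]=3 scan→box=[10,13)
i=11: min(r-i=2, Z[1]=1)=1; Z[11]=1
i=12: min(r-i=1, Z[2]=0)=0; Z[12]=0
i=13: i≥r, start 0; Z[13]=1 scan→box=[13,14)
i=14: i≥r, start 0; Z[14]=0
i=15: i≥r, start 0; Z[15]=3 scan→box=[15,18)
i=16: min(r-i=2, Z[1]=1)=1; Z[16]=1
i=17: min(r-i=1, Z[2]=0)=0; Z[17]=0
i=18: i≥r, start 0; Z[18]=1 scan→box=[18,19)
i=19: i≥r, start 0; Z[19]=0
i=20: i≥r, start 0; Z[20]=2 scan→box=[20,22)
i=21: min(r-i=1, Z[1]=1)=1; Z[21]=3 scan→box=[21,24)
i=22: min(r-i=2, Z[1]=1)=1; Z[22]=1
i=23: min(r-i=1, Z[2]=0)=0; Z[23]=0
i=24: i≥r, start 0; Z[24]=3 scan→box=[24,27)
i=25: min(r-i=2, Z[1]=1)=1; Z[25]=1
i=26: min(r-i=1, Z[2]=0)=0; Z[26]=0
i=27: i≥r, start 0; Z[27]=5 scan→box=[27,32)
i=28: min(r-i=4, Z[1]=1)=1; Z[28]=1
i=29: min(r-i=3, Z[2]=0)=0; Z[29]=0
i=30: min(r-i=2, Z[3]=0)=0; Z[30]=0
i=31: min(r-i=1, Z[4]=0)=0; Z[31]=0
i=32: i≥r, start 0; Z[32]=0
i=33: i≥r, start 0; Z[33]=0
i=34: i≥r, start 0; Z[34]=0
i=35: i≥r, start 0; Z[35]=0

[36, 1, 0, 0, 0, 3, 1, 0, 2, 2, 3, 1, 0, 1, 0, 3, 1, 0, 1, 0, 2, 3, 1, 0, 3, 1, 0, 5, 1, 0, 0, 0, 0, 0, 0, 0]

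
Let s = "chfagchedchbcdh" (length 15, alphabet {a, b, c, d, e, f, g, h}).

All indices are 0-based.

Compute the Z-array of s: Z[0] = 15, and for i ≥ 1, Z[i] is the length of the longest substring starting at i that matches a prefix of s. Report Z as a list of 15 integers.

Z[0]=15
i=1: outside box; Z[1]=0
i=2: outside box; Z[2]=0
i=3: outside box; Z[3]=0
i=4: outside box; Z[4]=0
i=5: outside box; Z[5]=2 grow→box=[5,7)
i=6: min(r-i=1, Z[1]=0)=0; Z[6]=0
i=7: outside box; Z[7]=0
i=8: outside box; Z[8]=0
i=9: outside box; Z[9]=2 grow→box=[9,11)
i=10: min(r-i=1, Z[1]=0)=0; Z[10]=0
i=11: outside box; Z[11]=0
i=12: outside box; Z[12]=1 grow→box=[12,13)
i=13: outside box; Z[13]=0
i=14: outside box; Z[14]=0

[15, 0, 0, 0, 0, 2, 0, 0, 0, 2, 0, 0, 1, 0, 0]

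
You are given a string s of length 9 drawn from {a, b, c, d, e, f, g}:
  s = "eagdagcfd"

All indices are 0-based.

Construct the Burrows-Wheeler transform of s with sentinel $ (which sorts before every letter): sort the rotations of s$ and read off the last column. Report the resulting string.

rank  rotation    last
    0  $eagdagcfd  d
    1  agcfd$eagd  d
    2  agdagcfd$e  e
    3  cfd$eagdag  g
    4  d$eagdagcf  f
    5  dagcfd$eag  g
    6  eagdagcfd$  $
    7  fd$eagdagc  c
    8  gcfd$eagda  a
    9  gdagcfd$ea  a

ddegfg$caa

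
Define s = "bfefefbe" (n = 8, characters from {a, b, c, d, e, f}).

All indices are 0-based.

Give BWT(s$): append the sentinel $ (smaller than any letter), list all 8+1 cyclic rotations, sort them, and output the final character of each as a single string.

rank  rotation   last
    0  $bfefefbe  e
    1  be$bfefef  f
    2  bfefefbe$  $
    3  e$bfefefb  b
    4  efbe$bfef  f
    5  efefbe$bf  f
    6  fbe$bfefe  e
    7  fefbe$bfe  e
    8  fefefbe$b  b

ef$bffeeb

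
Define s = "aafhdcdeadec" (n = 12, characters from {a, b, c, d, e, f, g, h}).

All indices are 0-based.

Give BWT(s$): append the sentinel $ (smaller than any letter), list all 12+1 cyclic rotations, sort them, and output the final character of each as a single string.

rank  rotation       last
    0  $aafhdcdeadec  c
    1  aafhdcdeadec$  $
    2  adec$aafhdcde  e
    3  afhdcdeadec$a  a
    4  c$aafhdcdeade  e
    5  cdeadec$aafhd  d
    6  dcdeadec$aafh  h
    7  deadec$aafhdc  c
    8  dec$aafhdcdea  a
    9  eadec$aafhdcd  d
   10  ec$aafhdcdead  d
   11  fhdcdeadec$aa  a
   12  hdcdeadec$aaf  f

c$eaedhcaddaf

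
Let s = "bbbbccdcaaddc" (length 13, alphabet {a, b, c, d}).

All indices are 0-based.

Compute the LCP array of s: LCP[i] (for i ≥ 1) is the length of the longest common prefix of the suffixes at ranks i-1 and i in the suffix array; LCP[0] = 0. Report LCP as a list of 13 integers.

sorted suffixes:
  #0 SA[0]=8  'aaddc'
  #1 SA[1]=9  'addc'
  #2 SA[2]=0  'bbbbccdcaaddc'
  #3 SA[3]=1  'bbbccdcaaddc'
  #4 SA[4]=2  'bbccdcaaddc'
  #5 SA[5]=3  'bccdcaaddc'
  #6 SA[6]=12  'c'
  #7 SA[7]=7  'caaddc'
  #8 SA[8]=4  'ccdcaaddc'
  #9 SA[9]=5  'cdcaaddc'
  #10 SA[10]=11  'dc'
  #11 SA[11]=6  'dcaaddc'
  #12 SA[12]=10  'ddc'

SA = [8, 9, 0, 1, 2, 3, 12, 7, 4, 5, 11, 6, 10]
rank  pair      lcp
   1  s[8:],s[9:]  1  'a'
   2  s[9:],s[0:]  0  ''
   3  s[0:],s[1:]  3  'bbb'
   4  s[1:],s[2:]  2  'bb'
   5  s[2:],s[3:]  1  'b'
   6  s[3:],s[12:]  0  ''
   7  s[12:],s[7:]  1  'c'
   8  s[7:],s[4:]  1  'c'
   9  s[4:],s[5:]  1  'c'
  10  s[5:],s[11:]  0  ''
  11  s[11:],s[6:]  2  'dc'
  12  s[6:],s[10:]  1  'd'

[0, 1, 0, 3, 2, 1, 0, 1, 1, 1, 0, 2, 1]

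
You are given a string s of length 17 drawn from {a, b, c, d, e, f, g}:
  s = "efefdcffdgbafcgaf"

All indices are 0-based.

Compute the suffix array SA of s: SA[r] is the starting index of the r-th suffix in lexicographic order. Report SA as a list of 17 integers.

[15, 11, 10, 5, 13, 4, 8, 2, 0, 16, 12, 3, 7, 1, 6, 14, 9]

rank | idx | suffix
   0 |  15 | af
   1 |  11 | afcgaf
   2 |  10 | bafcgaf
   3 |   5 | cffdgbafcgaf
   4 |  13 | cgaf
   5 |   4 | dcffdgbafcgaf
   6 |   8 | dgbafcgaf
   7 |   2 | efdcffdgbafcgaf
   8 |   0 | efefdcffdgbafcgaf
   9 |  16 | f
  10 |  12 | fcgaf
  11 |   3 | fdcffdgbafcgaf
  12 |   7 | fdgbafcgaf
  13 |   1 | fefdcffdgbafcgaf
  14 |   6 | ffdgbafcgaf
  15 |  14 | gaf
  16 |   9 | gbafcgaf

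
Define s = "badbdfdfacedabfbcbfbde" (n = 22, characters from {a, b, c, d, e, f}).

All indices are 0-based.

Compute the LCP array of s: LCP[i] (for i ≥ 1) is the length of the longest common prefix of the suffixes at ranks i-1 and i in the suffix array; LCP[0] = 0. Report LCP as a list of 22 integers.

[0, 1, 1, 0, 1, 1, 2, 1, 3, 0, 1, 0, 1, 1, 1, 2, 0, 1, 0, 1, 2, 1]

rank | idx | suffix
   0 |  12 | abfbcbfbde
   1 |   8 | acedabfbcbfbde
   2 |   1 | adbdfdfacedabfbcbfbde
   3 |   0 | badbdfdfacedabfbcbfbde
   4 |  15 | bcbfbde
   5 |  19 | bde
   6 |   3 | bdfdfacedabfbcbfbde
   7 |  13 | bfbcbfbde
   8 |  17 | bfbde
   9 |  16 | cbfbde
  10 |   9 | cedabfbcbfbde
  11 |  11 | dabfbcbfbde
  12 |   2 | dbdfdfacedabfbcbfbde
  13 |  20 | de
  14 |   6 | dfacedabfbcbfbde
  15 |   4 | dfdfacedabfbcbfbde
  16 |  21 | e
  17 |  10 | edabfbcbfbde
  18 |   7 | facedabfbcbfbde
  19 |  14 | fbcbfbde
  20 |  18 | fbde
  21 |   5 | fdfacedabfbcbfbde

SA = [12, 8, 1, 0, 15, 19, 3, 13, 17, 16, 9, 11, 2, 20, 6, 4, 21, 10, 7, 14, 18, 5]
[i] adj suffixes → lcp
  [1] 12/8 → 1 ('a')
  [2] 8/1 → 1 ('a')
  [3] 1/0 → 0 ('')
  [4] 0/15 → 1 ('b')
  [5] 15/19 → 1 ('b')
  [6] 19/3 → 2 ('bd')
  [7] 3/13 → 1 ('b')
  [8] 13/17 → 3 ('bfb')
  [9] 17/16 → 0 ('')
  [10] 16/9 → 1 ('c')
  [11] 9/11 → 0 ('')
  [12] 11/2 → 1 ('d')
  [13] 2/20 → 1 ('d')
  [14] 20/6 → 1 ('d')
  [15] 6/4 → 2 ('df')
  [16] 4/21 → 0 ('')
  [17] 21/10 → 1 ('e')
  [18] 10/7 → 0 ('')
  [19] 7/14 → 1 ('f')
  [20] 14/18 → 2 ('fb')
  [21] 18/5 → 1 ('f')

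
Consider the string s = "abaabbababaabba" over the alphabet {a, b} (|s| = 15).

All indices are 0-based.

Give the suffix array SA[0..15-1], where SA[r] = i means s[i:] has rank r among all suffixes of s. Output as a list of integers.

[14, 10, 2, 8, 0, 6, 11, 3, 13, 9, 1, 7, 5, 12, 4]

sorted suffixes:
  #0 SA[0]=14  'a'
  #1 SA[1]=10  'aabba'
  #2 SA[2]=2  'aabbababaabba'
  #3 SA[3]=8  'abaabba'
  #4 SA[4]=0  'abaabbababaabba'
  #5 SA[5]=6  'ababaabba'
  #6 SA[6]=11  'abba'
  #7 SA[7]=3  'abbababaabba'
  #8 SA[8]=13  'ba'
  #9 SA[9]=9  'baabba'
  #10 SA[10]=1  'baabbababaabba'
  #11 SA[11]=7  'babaabba'
  #12 SA[12]=5  'bababaabba'
  #13 SA[13]=12  'bba'
  #14 SA[14]=4  'bbababaabba'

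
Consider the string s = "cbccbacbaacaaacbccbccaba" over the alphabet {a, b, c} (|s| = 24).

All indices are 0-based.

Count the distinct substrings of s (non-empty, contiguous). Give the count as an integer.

252

sorted suffixes:
  #0 SA[0]=23  'a'
  #1 SA[1]=11  'aaacbccbccaba'
  #2 SA[2]=8  'aacaaacbccbccaba'
  #3 SA[3]=12  'aacbccbccaba'
  #4 SA[4]=21  'aba'
  #5 SA[5]=9  'acaaacbccbccaba'
  #6 SA[6]=5  'acbaacaaacbccbccaba'
  #7 SA[7]=13  'acbccbccaba'
  #8 SA[8]=22  'ba'
  #9 SA[9]=7  'baacaaacbccbccaba'
  #10 SA[10]=4  'bacbaacaaacbccbccaba'
  #11 SA[11]=18  'bccaba'
  #12 SA[12]=1  'bccbacbaacaaacbccbccaba'
  #13 SA[13]=15  'bccbccaba'
  #14 SA[14]=10  'caaacbccbccaba'
  #15 SA[15]=20  'caba'
  #16 SA[16]=6  'cbaacaaacbccbccaba'
  #17 SA[17]=3  'cbacbaacaaacbccbccaba'
  #18 SA[18]=17  'cbccaba'
  #19 SA[19]=0  'cbccbacbaacaaacbccbccaba'
  #20 SA[20]=14  'cbccbccaba'
  #21 SA[21]=19  'ccaba'
  #22 SA[22]=2  'ccbacbaacaaacbccbccaba'
  #23 SA[23]=16  'ccbccaba'

SA = [23, 11, 8, 12, 21, 9, 5, 13, 22, 7, 4, 18, 1, 15, 10, 20, 6, 3, 17, 0, 14, 19, 2, 16]
i: (SA[i-1],SA[i]) lcp shared
  1: (23,11) 1 'a'
  2: (11,8) 2 'aa'
  3: (8,12) 3 'aac'
  4: (12,21) 1 'a'
  5: (21,9) 1 'a'
  6: (9,5) 2 'ac'
  7: (5,13) 3 'acb'
  8: (13,22) 0 ''
  9: (22,7) 2 'ba'
  10: (7,4) 2 'ba'
  11: (4,18) 1 'b'
  12: (18,1) 3 'bcc'
  13: (1,15) 4 'bccb'
  14: (15,10) 0 ''
  15: (10,20) 2 'ca'
  16: (20,6) 1 'c'
  17: (6,3) 3 'cba'
  18: (3,17) 2 'cb'
  19: (17,0) 4 'cbcc'
  20: (0,14) 5 'cbccb'
  21: (14,19) 1 'c'
  22: (19,2) 2 'cc'
  23: (2,16) 3 'ccb'

n(n+1)/2 = 24·25/2 = 300
Σ LCP = 0 + 1 + 2 + 3 + 1 + 1 + 2 + 3 + 0 + 2 + 2 + 1 + 3 + 4 + 0 + 2 + 1 + 3 + 2 + 4 + 5 + 1 + 2 + 3 = 48
distinct = 300 − 48 = 252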